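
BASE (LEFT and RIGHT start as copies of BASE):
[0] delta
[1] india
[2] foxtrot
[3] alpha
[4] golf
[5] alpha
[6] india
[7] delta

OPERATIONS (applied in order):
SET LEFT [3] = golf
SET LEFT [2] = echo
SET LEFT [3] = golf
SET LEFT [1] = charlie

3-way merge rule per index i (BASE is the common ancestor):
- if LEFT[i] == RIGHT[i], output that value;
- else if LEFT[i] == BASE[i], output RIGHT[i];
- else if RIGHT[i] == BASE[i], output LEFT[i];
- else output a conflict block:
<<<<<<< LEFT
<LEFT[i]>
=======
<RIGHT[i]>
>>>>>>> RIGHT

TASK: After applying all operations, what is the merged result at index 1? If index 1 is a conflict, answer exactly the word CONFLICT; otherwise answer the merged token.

Final LEFT:  [delta, charlie, echo, golf, golf, alpha, india, delta]
Final RIGHT: [delta, india, foxtrot, alpha, golf, alpha, india, delta]
i=0: L=delta R=delta -> agree -> delta
i=1: L=charlie, R=india=BASE -> take LEFT -> charlie
i=2: L=echo, R=foxtrot=BASE -> take LEFT -> echo
i=3: L=golf, R=alpha=BASE -> take LEFT -> golf
i=4: L=golf R=golf -> agree -> golf
i=5: L=alpha R=alpha -> agree -> alpha
i=6: L=india R=india -> agree -> india
i=7: L=delta R=delta -> agree -> delta
Index 1 -> charlie

Answer: charlie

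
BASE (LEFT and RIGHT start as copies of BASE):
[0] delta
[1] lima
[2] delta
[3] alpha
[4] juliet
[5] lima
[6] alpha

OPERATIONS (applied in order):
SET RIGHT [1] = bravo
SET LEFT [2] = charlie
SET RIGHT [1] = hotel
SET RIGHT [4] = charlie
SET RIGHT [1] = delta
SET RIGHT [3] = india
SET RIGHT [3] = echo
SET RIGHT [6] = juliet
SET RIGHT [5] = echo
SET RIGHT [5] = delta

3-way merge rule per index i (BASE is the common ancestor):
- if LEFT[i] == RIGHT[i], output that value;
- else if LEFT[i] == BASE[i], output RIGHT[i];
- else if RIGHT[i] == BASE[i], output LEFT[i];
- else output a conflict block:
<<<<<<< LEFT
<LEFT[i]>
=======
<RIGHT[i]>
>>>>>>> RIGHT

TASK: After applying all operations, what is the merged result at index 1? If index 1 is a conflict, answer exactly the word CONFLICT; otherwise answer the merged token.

Final LEFT:  [delta, lima, charlie, alpha, juliet, lima, alpha]
Final RIGHT: [delta, delta, delta, echo, charlie, delta, juliet]
i=0: L=delta R=delta -> agree -> delta
i=1: L=lima=BASE, R=delta -> take RIGHT -> delta
i=2: L=charlie, R=delta=BASE -> take LEFT -> charlie
i=3: L=alpha=BASE, R=echo -> take RIGHT -> echo
i=4: L=juliet=BASE, R=charlie -> take RIGHT -> charlie
i=5: L=lima=BASE, R=delta -> take RIGHT -> delta
i=6: L=alpha=BASE, R=juliet -> take RIGHT -> juliet
Index 1 -> delta

Answer: delta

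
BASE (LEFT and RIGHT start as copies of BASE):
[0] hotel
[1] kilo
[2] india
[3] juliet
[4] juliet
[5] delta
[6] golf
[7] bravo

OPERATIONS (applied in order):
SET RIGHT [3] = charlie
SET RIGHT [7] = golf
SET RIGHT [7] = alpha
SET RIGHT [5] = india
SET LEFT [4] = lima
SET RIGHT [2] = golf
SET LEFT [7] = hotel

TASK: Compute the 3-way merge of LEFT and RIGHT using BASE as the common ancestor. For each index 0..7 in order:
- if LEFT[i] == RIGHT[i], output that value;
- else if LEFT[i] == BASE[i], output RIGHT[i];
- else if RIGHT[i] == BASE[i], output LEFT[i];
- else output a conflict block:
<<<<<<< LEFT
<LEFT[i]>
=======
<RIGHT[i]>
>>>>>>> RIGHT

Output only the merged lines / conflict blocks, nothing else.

Answer: hotel
kilo
golf
charlie
lima
india
golf
<<<<<<< LEFT
hotel
=======
alpha
>>>>>>> RIGHT

Derivation:
Final LEFT:  [hotel, kilo, india, juliet, lima, delta, golf, hotel]
Final RIGHT: [hotel, kilo, golf, charlie, juliet, india, golf, alpha]
i=0: L=hotel R=hotel -> agree -> hotel
i=1: L=kilo R=kilo -> agree -> kilo
i=2: L=india=BASE, R=golf -> take RIGHT -> golf
i=3: L=juliet=BASE, R=charlie -> take RIGHT -> charlie
i=4: L=lima, R=juliet=BASE -> take LEFT -> lima
i=5: L=delta=BASE, R=india -> take RIGHT -> india
i=6: L=golf R=golf -> agree -> golf
i=7: BASE=bravo L=hotel R=alpha all differ -> CONFLICT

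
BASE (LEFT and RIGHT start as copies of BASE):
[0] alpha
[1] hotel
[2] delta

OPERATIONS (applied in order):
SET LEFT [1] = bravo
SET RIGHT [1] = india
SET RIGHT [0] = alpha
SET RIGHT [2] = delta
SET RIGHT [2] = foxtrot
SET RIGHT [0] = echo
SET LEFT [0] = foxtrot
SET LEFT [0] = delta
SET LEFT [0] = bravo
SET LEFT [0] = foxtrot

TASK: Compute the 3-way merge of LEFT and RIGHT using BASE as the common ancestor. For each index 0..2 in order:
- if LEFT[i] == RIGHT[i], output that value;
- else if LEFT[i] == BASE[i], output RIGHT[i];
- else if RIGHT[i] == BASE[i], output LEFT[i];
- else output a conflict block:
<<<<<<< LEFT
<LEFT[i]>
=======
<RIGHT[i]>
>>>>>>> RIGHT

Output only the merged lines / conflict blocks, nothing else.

Final LEFT:  [foxtrot, bravo, delta]
Final RIGHT: [echo, india, foxtrot]
i=0: BASE=alpha L=foxtrot R=echo all differ -> CONFLICT
i=1: BASE=hotel L=bravo R=india all differ -> CONFLICT
i=2: L=delta=BASE, R=foxtrot -> take RIGHT -> foxtrot

Answer: <<<<<<< LEFT
foxtrot
=======
echo
>>>>>>> RIGHT
<<<<<<< LEFT
bravo
=======
india
>>>>>>> RIGHT
foxtrot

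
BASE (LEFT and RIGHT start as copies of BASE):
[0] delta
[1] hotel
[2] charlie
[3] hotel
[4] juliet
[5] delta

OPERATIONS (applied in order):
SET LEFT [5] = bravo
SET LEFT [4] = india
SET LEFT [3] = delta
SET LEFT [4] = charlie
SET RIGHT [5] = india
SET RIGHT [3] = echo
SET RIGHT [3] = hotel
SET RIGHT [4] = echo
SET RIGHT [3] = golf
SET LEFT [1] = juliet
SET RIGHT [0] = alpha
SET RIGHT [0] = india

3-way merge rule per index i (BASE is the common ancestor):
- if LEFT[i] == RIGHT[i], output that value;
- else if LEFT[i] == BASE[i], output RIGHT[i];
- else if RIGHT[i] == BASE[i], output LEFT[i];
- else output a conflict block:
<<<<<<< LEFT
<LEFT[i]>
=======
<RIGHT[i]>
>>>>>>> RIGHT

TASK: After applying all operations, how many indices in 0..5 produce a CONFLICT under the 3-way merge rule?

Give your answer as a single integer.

Final LEFT:  [delta, juliet, charlie, delta, charlie, bravo]
Final RIGHT: [india, hotel, charlie, golf, echo, india]
i=0: L=delta=BASE, R=india -> take RIGHT -> india
i=1: L=juliet, R=hotel=BASE -> take LEFT -> juliet
i=2: L=charlie R=charlie -> agree -> charlie
i=3: BASE=hotel L=delta R=golf all differ -> CONFLICT
i=4: BASE=juliet L=charlie R=echo all differ -> CONFLICT
i=5: BASE=delta L=bravo R=india all differ -> CONFLICT
Conflict count: 3

Answer: 3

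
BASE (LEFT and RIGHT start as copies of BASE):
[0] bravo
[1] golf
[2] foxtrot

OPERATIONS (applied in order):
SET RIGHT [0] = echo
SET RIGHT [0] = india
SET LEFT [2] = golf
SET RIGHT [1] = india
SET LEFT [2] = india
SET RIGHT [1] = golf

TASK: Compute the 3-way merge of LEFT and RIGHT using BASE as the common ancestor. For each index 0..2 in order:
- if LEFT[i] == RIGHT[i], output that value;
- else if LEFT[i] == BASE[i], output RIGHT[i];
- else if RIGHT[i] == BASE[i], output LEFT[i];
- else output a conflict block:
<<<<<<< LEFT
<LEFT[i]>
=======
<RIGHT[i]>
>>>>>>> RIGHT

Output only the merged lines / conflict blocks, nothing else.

Answer: india
golf
india

Derivation:
Final LEFT:  [bravo, golf, india]
Final RIGHT: [india, golf, foxtrot]
i=0: L=bravo=BASE, R=india -> take RIGHT -> india
i=1: L=golf R=golf -> agree -> golf
i=2: L=india, R=foxtrot=BASE -> take LEFT -> india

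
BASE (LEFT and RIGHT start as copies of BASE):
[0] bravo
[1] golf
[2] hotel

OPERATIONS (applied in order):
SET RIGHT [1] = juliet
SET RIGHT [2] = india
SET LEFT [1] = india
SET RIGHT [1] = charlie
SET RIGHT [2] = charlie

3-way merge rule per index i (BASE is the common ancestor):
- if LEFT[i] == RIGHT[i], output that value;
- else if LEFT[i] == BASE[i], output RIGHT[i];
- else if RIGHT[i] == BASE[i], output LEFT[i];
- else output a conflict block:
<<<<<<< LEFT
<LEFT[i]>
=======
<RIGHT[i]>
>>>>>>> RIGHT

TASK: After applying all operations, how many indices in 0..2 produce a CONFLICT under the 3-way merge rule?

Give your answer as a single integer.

Answer: 1

Derivation:
Final LEFT:  [bravo, india, hotel]
Final RIGHT: [bravo, charlie, charlie]
i=0: L=bravo R=bravo -> agree -> bravo
i=1: BASE=golf L=india R=charlie all differ -> CONFLICT
i=2: L=hotel=BASE, R=charlie -> take RIGHT -> charlie
Conflict count: 1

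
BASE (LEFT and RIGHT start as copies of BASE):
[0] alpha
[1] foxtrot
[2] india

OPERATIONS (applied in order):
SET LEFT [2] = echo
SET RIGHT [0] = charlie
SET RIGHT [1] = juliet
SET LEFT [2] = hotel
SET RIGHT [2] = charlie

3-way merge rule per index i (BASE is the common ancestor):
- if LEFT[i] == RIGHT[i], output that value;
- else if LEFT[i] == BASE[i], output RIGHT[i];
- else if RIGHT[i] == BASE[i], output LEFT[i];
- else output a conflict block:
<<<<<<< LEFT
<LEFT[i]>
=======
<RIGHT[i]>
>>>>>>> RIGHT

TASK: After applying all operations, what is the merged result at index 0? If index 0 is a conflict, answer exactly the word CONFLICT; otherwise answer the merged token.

Final LEFT:  [alpha, foxtrot, hotel]
Final RIGHT: [charlie, juliet, charlie]
i=0: L=alpha=BASE, R=charlie -> take RIGHT -> charlie
i=1: L=foxtrot=BASE, R=juliet -> take RIGHT -> juliet
i=2: BASE=india L=hotel R=charlie all differ -> CONFLICT
Index 0 -> charlie

Answer: charlie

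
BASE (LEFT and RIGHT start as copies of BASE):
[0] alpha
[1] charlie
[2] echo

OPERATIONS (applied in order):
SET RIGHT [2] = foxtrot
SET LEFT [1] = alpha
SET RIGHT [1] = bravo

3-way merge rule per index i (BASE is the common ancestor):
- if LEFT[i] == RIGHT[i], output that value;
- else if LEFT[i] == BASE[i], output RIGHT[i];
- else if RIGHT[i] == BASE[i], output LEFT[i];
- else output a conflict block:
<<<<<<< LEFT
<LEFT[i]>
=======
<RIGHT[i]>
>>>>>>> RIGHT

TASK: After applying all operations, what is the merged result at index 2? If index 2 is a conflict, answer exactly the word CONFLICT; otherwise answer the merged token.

Final LEFT:  [alpha, alpha, echo]
Final RIGHT: [alpha, bravo, foxtrot]
i=0: L=alpha R=alpha -> agree -> alpha
i=1: BASE=charlie L=alpha R=bravo all differ -> CONFLICT
i=2: L=echo=BASE, R=foxtrot -> take RIGHT -> foxtrot
Index 2 -> foxtrot

Answer: foxtrot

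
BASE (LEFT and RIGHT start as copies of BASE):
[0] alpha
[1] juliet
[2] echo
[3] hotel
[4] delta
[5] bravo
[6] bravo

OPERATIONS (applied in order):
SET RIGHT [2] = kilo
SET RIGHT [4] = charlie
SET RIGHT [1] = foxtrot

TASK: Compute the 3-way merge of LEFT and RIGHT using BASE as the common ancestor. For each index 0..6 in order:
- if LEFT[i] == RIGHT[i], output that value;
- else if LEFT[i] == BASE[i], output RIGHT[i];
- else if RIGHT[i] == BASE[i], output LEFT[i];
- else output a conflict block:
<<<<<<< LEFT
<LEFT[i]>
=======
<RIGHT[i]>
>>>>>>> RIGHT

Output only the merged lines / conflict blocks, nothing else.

Answer: alpha
foxtrot
kilo
hotel
charlie
bravo
bravo

Derivation:
Final LEFT:  [alpha, juliet, echo, hotel, delta, bravo, bravo]
Final RIGHT: [alpha, foxtrot, kilo, hotel, charlie, bravo, bravo]
i=0: L=alpha R=alpha -> agree -> alpha
i=1: L=juliet=BASE, R=foxtrot -> take RIGHT -> foxtrot
i=2: L=echo=BASE, R=kilo -> take RIGHT -> kilo
i=3: L=hotel R=hotel -> agree -> hotel
i=4: L=delta=BASE, R=charlie -> take RIGHT -> charlie
i=5: L=bravo R=bravo -> agree -> bravo
i=6: L=bravo R=bravo -> agree -> bravo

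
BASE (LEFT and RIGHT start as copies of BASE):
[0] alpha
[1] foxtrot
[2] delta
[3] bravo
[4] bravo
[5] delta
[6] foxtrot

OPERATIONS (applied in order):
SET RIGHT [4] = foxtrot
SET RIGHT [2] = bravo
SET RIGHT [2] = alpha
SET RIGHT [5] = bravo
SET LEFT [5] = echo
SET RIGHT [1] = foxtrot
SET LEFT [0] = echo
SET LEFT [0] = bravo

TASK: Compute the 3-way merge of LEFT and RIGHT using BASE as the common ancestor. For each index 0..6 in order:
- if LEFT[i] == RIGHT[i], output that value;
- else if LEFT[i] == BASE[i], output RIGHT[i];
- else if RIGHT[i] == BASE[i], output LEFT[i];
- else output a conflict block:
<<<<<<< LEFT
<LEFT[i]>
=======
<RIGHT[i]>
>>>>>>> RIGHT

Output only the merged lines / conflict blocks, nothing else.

Answer: bravo
foxtrot
alpha
bravo
foxtrot
<<<<<<< LEFT
echo
=======
bravo
>>>>>>> RIGHT
foxtrot

Derivation:
Final LEFT:  [bravo, foxtrot, delta, bravo, bravo, echo, foxtrot]
Final RIGHT: [alpha, foxtrot, alpha, bravo, foxtrot, bravo, foxtrot]
i=0: L=bravo, R=alpha=BASE -> take LEFT -> bravo
i=1: L=foxtrot R=foxtrot -> agree -> foxtrot
i=2: L=delta=BASE, R=alpha -> take RIGHT -> alpha
i=3: L=bravo R=bravo -> agree -> bravo
i=4: L=bravo=BASE, R=foxtrot -> take RIGHT -> foxtrot
i=5: BASE=delta L=echo R=bravo all differ -> CONFLICT
i=6: L=foxtrot R=foxtrot -> agree -> foxtrot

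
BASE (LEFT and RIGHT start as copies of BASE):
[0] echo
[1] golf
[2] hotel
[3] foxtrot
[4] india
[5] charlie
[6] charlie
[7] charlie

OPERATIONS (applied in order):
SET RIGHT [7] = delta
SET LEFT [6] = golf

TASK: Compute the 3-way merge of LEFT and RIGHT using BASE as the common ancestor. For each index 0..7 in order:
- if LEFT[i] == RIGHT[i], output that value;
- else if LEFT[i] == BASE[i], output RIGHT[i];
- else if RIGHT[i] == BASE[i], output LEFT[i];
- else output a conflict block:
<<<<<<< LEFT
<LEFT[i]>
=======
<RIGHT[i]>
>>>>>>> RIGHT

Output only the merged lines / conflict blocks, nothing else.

Answer: echo
golf
hotel
foxtrot
india
charlie
golf
delta

Derivation:
Final LEFT:  [echo, golf, hotel, foxtrot, india, charlie, golf, charlie]
Final RIGHT: [echo, golf, hotel, foxtrot, india, charlie, charlie, delta]
i=0: L=echo R=echo -> agree -> echo
i=1: L=golf R=golf -> agree -> golf
i=2: L=hotel R=hotel -> agree -> hotel
i=3: L=foxtrot R=foxtrot -> agree -> foxtrot
i=4: L=india R=india -> agree -> india
i=5: L=charlie R=charlie -> agree -> charlie
i=6: L=golf, R=charlie=BASE -> take LEFT -> golf
i=7: L=charlie=BASE, R=delta -> take RIGHT -> delta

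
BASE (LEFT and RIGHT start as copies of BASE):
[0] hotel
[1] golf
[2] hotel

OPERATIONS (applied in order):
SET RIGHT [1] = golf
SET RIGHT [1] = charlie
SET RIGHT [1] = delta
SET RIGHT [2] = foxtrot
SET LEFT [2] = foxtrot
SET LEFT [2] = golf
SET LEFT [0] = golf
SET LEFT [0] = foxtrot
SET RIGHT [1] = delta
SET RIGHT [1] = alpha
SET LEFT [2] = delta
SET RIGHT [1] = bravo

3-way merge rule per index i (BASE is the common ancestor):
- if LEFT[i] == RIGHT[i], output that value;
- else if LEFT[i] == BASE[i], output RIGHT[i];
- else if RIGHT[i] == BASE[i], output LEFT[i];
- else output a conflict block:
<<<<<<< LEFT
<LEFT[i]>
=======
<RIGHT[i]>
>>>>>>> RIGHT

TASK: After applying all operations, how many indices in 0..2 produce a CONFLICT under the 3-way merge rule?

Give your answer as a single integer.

Final LEFT:  [foxtrot, golf, delta]
Final RIGHT: [hotel, bravo, foxtrot]
i=0: L=foxtrot, R=hotel=BASE -> take LEFT -> foxtrot
i=1: L=golf=BASE, R=bravo -> take RIGHT -> bravo
i=2: BASE=hotel L=delta R=foxtrot all differ -> CONFLICT
Conflict count: 1

Answer: 1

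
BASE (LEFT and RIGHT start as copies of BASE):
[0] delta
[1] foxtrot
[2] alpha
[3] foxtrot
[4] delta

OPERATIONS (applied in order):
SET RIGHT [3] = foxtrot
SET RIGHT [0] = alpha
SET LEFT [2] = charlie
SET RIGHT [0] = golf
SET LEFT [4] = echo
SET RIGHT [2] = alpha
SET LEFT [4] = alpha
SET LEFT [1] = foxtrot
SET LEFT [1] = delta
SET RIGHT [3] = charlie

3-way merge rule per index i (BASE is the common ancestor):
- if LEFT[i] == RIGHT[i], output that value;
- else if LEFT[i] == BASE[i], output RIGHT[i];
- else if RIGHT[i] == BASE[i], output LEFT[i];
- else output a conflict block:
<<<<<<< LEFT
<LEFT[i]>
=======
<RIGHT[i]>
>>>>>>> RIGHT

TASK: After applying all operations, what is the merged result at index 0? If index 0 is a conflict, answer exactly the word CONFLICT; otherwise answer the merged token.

Answer: golf

Derivation:
Final LEFT:  [delta, delta, charlie, foxtrot, alpha]
Final RIGHT: [golf, foxtrot, alpha, charlie, delta]
i=0: L=delta=BASE, R=golf -> take RIGHT -> golf
i=1: L=delta, R=foxtrot=BASE -> take LEFT -> delta
i=2: L=charlie, R=alpha=BASE -> take LEFT -> charlie
i=3: L=foxtrot=BASE, R=charlie -> take RIGHT -> charlie
i=4: L=alpha, R=delta=BASE -> take LEFT -> alpha
Index 0 -> golf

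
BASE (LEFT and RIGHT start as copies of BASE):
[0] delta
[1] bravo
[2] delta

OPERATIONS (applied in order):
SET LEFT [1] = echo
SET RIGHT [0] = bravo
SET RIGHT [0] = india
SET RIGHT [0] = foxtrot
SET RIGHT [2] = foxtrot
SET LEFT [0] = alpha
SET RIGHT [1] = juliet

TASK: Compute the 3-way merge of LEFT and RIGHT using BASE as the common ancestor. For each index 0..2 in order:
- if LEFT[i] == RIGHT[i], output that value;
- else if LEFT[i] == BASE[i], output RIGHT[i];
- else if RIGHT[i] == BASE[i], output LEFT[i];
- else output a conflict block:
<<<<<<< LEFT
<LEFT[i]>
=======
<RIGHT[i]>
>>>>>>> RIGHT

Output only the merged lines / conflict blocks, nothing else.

Final LEFT:  [alpha, echo, delta]
Final RIGHT: [foxtrot, juliet, foxtrot]
i=0: BASE=delta L=alpha R=foxtrot all differ -> CONFLICT
i=1: BASE=bravo L=echo R=juliet all differ -> CONFLICT
i=2: L=delta=BASE, R=foxtrot -> take RIGHT -> foxtrot

Answer: <<<<<<< LEFT
alpha
=======
foxtrot
>>>>>>> RIGHT
<<<<<<< LEFT
echo
=======
juliet
>>>>>>> RIGHT
foxtrot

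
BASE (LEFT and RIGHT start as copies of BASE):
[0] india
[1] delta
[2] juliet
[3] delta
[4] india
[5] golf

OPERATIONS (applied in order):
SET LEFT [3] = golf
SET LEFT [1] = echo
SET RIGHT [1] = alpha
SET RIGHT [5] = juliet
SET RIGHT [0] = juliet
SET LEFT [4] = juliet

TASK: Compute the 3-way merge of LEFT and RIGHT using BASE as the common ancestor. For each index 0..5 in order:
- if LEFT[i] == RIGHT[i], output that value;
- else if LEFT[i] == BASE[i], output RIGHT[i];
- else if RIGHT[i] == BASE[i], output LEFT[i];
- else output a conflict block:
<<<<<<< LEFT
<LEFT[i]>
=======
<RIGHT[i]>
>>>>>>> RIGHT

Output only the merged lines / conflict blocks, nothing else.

Final LEFT:  [india, echo, juliet, golf, juliet, golf]
Final RIGHT: [juliet, alpha, juliet, delta, india, juliet]
i=0: L=india=BASE, R=juliet -> take RIGHT -> juliet
i=1: BASE=delta L=echo R=alpha all differ -> CONFLICT
i=2: L=juliet R=juliet -> agree -> juliet
i=3: L=golf, R=delta=BASE -> take LEFT -> golf
i=4: L=juliet, R=india=BASE -> take LEFT -> juliet
i=5: L=golf=BASE, R=juliet -> take RIGHT -> juliet

Answer: juliet
<<<<<<< LEFT
echo
=======
alpha
>>>>>>> RIGHT
juliet
golf
juliet
juliet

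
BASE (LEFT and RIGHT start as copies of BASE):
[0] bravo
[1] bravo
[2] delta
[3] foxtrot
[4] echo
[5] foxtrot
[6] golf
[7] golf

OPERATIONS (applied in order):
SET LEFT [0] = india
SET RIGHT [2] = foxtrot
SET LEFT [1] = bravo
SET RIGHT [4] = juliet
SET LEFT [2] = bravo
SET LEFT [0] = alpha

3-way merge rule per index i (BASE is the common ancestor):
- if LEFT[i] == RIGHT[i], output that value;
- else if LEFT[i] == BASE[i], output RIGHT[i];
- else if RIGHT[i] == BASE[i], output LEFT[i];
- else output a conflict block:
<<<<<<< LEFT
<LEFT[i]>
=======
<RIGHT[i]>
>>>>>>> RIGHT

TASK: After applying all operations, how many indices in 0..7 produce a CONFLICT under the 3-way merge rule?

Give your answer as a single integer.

Answer: 1

Derivation:
Final LEFT:  [alpha, bravo, bravo, foxtrot, echo, foxtrot, golf, golf]
Final RIGHT: [bravo, bravo, foxtrot, foxtrot, juliet, foxtrot, golf, golf]
i=0: L=alpha, R=bravo=BASE -> take LEFT -> alpha
i=1: L=bravo R=bravo -> agree -> bravo
i=2: BASE=delta L=bravo R=foxtrot all differ -> CONFLICT
i=3: L=foxtrot R=foxtrot -> agree -> foxtrot
i=4: L=echo=BASE, R=juliet -> take RIGHT -> juliet
i=5: L=foxtrot R=foxtrot -> agree -> foxtrot
i=6: L=golf R=golf -> agree -> golf
i=7: L=golf R=golf -> agree -> golf
Conflict count: 1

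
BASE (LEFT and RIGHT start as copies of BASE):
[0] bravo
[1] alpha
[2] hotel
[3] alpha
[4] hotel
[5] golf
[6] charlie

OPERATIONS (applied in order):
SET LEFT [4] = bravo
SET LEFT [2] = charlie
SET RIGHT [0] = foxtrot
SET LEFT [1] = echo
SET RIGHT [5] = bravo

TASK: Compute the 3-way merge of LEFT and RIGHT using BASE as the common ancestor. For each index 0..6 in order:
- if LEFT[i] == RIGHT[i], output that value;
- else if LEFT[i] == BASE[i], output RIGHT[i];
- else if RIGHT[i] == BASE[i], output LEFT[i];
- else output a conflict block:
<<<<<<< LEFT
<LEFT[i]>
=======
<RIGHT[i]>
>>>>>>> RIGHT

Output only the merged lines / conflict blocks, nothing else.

Answer: foxtrot
echo
charlie
alpha
bravo
bravo
charlie

Derivation:
Final LEFT:  [bravo, echo, charlie, alpha, bravo, golf, charlie]
Final RIGHT: [foxtrot, alpha, hotel, alpha, hotel, bravo, charlie]
i=0: L=bravo=BASE, R=foxtrot -> take RIGHT -> foxtrot
i=1: L=echo, R=alpha=BASE -> take LEFT -> echo
i=2: L=charlie, R=hotel=BASE -> take LEFT -> charlie
i=3: L=alpha R=alpha -> agree -> alpha
i=4: L=bravo, R=hotel=BASE -> take LEFT -> bravo
i=5: L=golf=BASE, R=bravo -> take RIGHT -> bravo
i=6: L=charlie R=charlie -> agree -> charlie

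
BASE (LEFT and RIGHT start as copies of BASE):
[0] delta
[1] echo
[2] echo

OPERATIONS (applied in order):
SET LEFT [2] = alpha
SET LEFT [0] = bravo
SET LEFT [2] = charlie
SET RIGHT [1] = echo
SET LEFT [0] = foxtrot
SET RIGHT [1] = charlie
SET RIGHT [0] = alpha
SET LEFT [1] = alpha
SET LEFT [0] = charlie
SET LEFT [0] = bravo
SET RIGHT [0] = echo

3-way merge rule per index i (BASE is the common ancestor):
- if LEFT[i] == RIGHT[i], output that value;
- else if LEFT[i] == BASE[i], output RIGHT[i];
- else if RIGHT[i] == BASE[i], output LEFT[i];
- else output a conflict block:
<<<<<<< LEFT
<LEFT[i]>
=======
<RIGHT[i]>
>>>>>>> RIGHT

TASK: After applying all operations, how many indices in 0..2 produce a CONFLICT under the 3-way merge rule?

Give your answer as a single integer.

Final LEFT:  [bravo, alpha, charlie]
Final RIGHT: [echo, charlie, echo]
i=0: BASE=delta L=bravo R=echo all differ -> CONFLICT
i=1: BASE=echo L=alpha R=charlie all differ -> CONFLICT
i=2: L=charlie, R=echo=BASE -> take LEFT -> charlie
Conflict count: 2

Answer: 2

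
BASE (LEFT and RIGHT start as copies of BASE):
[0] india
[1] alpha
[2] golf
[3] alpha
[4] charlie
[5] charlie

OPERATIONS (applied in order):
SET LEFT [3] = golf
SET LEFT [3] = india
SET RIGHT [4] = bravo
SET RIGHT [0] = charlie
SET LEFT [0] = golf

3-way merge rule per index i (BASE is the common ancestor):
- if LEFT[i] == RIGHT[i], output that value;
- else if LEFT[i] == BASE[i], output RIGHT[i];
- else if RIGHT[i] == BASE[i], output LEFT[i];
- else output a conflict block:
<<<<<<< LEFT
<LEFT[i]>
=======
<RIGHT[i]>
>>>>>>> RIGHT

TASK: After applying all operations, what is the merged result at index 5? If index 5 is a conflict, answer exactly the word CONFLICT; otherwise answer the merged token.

Answer: charlie

Derivation:
Final LEFT:  [golf, alpha, golf, india, charlie, charlie]
Final RIGHT: [charlie, alpha, golf, alpha, bravo, charlie]
i=0: BASE=india L=golf R=charlie all differ -> CONFLICT
i=1: L=alpha R=alpha -> agree -> alpha
i=2: L=golf R=golf -> agree -> golf
i=3: L=india, R=alpha=BASE -> take LEFT -> india
i=4: L=charlie=BASE, R=bravo -> take RIGHT -> bravo
i=5: L=charlie R=charlie -> agree -> charlie
Index 5 -> charlie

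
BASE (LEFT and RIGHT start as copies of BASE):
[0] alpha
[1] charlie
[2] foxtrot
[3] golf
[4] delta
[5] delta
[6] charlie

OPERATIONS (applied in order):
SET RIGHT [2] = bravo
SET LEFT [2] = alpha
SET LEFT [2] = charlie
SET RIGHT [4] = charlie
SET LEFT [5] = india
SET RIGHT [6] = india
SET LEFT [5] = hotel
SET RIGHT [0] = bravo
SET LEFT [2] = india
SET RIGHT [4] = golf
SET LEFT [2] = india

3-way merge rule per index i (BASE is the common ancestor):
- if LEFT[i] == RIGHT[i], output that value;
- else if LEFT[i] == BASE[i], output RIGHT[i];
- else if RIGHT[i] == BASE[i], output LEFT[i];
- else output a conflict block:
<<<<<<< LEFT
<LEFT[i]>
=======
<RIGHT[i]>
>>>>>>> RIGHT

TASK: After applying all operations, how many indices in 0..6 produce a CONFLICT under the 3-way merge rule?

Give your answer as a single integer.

Final LEFT:  [alpha, charlie, india, golf, delta, hotel, charlie]
Final RIGHT: [bravo, charlie, bravo, golf, golf, delta, india]
i=0: L=alpha=BASE, R=bravo -> take RIGHT -> bravo
i=1: L=charlie R=charlie -> agree -> charlie
i=2: BASE=foxtrot L=india R=bravo all differ -> CONFLICT
i=3: L=golf R=golf -> agree -> golf
i=4: L=delta=BASE, R=golf -> take RIGHT -> golf
i=5: L=hotel, R=delta=BASE -> take LEFT -> hotel
i=6: L=charlie=BASE, R=india -> take RIGHT -> india
Conflict count: 1

Answer: 1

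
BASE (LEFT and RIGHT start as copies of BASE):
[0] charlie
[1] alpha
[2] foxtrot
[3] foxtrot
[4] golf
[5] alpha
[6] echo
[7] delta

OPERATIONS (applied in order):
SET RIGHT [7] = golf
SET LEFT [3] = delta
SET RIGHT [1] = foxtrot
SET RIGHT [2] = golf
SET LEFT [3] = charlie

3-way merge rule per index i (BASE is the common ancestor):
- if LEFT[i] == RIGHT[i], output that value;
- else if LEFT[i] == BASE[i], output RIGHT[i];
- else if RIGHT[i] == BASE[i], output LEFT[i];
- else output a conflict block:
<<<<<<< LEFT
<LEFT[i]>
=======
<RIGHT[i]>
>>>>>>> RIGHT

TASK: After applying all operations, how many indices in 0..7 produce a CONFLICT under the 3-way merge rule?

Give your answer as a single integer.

Answer: 0

Derivation:
Final LEFT:  [charlie, alpha, foxtrot, charlie, golf, alpha, echo, delta]
Final RIGHT: [charlie, foxtrot, golf, foxtrot, golf, alpha, echo, golf]
i=0: L=charlie R=charlie -> agree -> charlie
i=1: L=alpha=BASE, R=foxtrot -> take RIGHT -> foxtrot
i=2: L=foxtrot=BASE, R=golf -> take RIGHT -> golf
i=3: L=charlie, R=foxtrot=BASE -> take LEFT -> charlie
i=4: L=golf R=golf -> agree -> golf
i=5: L=alpha R=alpha -> agree -> alpha
i=6: L=echo R=echo -> agree -> echo
i=7: L=delta=BASE, R=golf -> take RIGHT -> golf
Conflict count: 0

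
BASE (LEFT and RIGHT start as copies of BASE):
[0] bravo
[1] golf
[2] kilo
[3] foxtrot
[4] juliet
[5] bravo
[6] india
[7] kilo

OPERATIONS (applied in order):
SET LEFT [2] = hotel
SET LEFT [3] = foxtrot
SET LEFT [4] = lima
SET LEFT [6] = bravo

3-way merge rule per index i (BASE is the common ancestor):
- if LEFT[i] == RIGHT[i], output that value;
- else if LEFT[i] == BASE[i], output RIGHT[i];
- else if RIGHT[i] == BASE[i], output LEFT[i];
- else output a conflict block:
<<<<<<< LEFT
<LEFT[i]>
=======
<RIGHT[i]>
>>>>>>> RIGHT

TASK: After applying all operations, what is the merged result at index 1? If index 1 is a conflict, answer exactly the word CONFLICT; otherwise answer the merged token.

Answer: golf

Derivation:
Final LEFT:  [bravo, golf, hotel, foxtrot, lima, bravo, bravo, kilo]
Final RIGHT: [bravo, golf, kilo, foxtrot, juliet, bravo, india, kilo]
i=0: L=bravo R=bravo -> agree -> bravo
i=1: L=golf R=golf -> agree -> golf
i=2: L=hotel, R=kilo=BASE -> take LEFT -> hotel
i=3: L=foxtrot R=foxtrot -> agree -> foxtrot
i=4: L=lima, R=juliet=BASE -> take LEFT -> lima
i=5: L=bravo R=bravo -> agree -> bravo
i=6: L=bravo, R=india=BASE -> take LEFT -> bravo
i=7: L=kilo R=kilo -> agree -> kilo
Index 1 -> golf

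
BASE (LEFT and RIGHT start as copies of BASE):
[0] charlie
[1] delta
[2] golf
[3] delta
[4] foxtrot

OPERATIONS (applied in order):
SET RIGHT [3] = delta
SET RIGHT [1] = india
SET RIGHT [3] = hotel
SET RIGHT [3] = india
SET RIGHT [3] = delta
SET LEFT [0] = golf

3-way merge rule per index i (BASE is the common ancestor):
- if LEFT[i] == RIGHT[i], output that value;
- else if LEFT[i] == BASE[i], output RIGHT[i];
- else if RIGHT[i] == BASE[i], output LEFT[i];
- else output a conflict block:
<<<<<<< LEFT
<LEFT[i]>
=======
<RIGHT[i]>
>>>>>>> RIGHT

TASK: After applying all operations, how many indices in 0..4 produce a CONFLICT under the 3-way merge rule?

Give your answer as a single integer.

Final LEFT:  [golf, delta, golf, delta, foxtrot]
Final RIGHT: [charlie, india, golf, delta, foxtrot]
i=0: L=golf, R=charlie=BASE -> take LEFT -> golf
i=1: L=delta=BASE, R=india -> take RIGHT -> india
i=2: L=golf R=golf -> agree -> golf
i=3: L=delta R=delta -> agree -> delta
i=4: L=foxtrot R=foxtrot -> agree -> foxtrot
Conflict count: 0

Answer: 0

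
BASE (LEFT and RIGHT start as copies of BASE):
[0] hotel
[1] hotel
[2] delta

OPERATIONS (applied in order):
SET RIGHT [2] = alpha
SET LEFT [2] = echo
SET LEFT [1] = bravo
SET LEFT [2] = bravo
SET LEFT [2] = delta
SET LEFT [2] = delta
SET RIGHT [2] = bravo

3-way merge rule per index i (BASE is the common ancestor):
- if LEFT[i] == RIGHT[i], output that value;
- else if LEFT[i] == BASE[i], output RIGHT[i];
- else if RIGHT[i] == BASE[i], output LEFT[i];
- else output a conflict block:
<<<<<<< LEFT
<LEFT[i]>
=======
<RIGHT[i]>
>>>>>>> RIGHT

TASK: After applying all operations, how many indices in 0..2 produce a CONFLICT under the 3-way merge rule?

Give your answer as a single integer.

Answer: 0

Derivation:
Final LEFT:  [hotel, bravo, delta]
Final RIGHT: [hotel, hotel, bravo]
i=0: L=hotel R=hotel -> agree -> hotel
i=1: L=bravo, R=hotel=BASE -> take LEFT -> bravo
i=2: L=delta=BASE, R=bravo -> take RIGHT -> bravo
Conflict count: 0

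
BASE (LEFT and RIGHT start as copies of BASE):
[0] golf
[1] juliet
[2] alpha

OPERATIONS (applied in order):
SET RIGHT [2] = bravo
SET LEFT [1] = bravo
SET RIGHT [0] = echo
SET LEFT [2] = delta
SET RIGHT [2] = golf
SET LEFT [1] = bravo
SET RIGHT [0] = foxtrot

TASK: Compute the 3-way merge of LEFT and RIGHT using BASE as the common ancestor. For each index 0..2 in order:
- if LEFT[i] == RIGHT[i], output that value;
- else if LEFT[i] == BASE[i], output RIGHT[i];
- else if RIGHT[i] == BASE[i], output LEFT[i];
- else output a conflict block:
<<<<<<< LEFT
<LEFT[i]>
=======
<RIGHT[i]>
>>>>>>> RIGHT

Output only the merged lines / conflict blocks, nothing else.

Final LEFT:  [golf, bravo, delta]
Final RIGHT: [foxtrot, juliet, golf]
i=0: L=golf=BASE, R=foxtrot -> take RIGHT -> foxtrot
i=1: L=bravo, R=juliet=BASE -> take LEFT -> bravo
i=2: BASE=alpha L=delta R=golf all differ -> CONFLICT

Answer: foxtrot
bravo
<<<<<<< LEFT
delta
=======
golf
>>>>>>> RIGHT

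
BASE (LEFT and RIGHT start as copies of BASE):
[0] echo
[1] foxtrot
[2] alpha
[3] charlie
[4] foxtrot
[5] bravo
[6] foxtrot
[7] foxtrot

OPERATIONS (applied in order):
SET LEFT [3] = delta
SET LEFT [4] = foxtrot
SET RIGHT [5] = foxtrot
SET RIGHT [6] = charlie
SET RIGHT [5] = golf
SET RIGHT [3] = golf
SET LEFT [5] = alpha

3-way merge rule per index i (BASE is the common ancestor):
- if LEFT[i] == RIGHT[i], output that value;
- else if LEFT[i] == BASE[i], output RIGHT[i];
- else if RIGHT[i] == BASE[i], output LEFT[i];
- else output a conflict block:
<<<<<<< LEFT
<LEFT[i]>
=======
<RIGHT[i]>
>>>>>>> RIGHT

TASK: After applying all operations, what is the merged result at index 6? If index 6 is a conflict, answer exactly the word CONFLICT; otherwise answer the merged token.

Answer: charlie

Derivation:
Final LEFT:  [echo, foxtrot, alpha, delta, foxtrot, alpha, foxtrot, foxtrot]
Final RIGHT: [echo, foxtrot, alpha, golf, foxtrot, golf, charlie, foxtrot]
i=0: L=echo R=echo -> agree -> echo
i=1: L=foxtrot R=foxtrot -> agree -> foxtrot
i=2: L=alpha R=alpha -> agree -> alpha
i=3: BASE=charlie L=delta R=golf all differ -> CONFLICT
i=4: L=foxtrot R=foxtrot -> agree -> foxtrot
i=5: BASE=bravo L=alpha R=golf all differ -> CONFLICT
i=6: L=foxtrot=BASE, R=charlie -> take RIGHT -> charlie
i=7: L=foxtrot R=foxtrot -> agree -> foxtrot
Index 6 -> charlie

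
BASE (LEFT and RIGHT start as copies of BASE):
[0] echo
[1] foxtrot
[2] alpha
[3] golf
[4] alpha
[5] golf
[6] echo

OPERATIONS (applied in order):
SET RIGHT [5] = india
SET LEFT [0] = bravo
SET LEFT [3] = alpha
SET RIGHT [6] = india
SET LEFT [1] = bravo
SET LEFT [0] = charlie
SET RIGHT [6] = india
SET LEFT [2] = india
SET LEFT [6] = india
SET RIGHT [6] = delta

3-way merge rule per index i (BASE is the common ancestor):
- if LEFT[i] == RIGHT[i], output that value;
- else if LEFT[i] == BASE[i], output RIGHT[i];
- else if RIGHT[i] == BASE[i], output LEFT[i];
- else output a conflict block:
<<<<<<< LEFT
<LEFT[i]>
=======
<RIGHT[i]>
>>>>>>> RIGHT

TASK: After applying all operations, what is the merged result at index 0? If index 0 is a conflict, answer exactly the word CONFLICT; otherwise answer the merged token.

Final LEFT:  [charlie, bravo, india, alpha, alpha, golf, india]
Final RIGHT: [echo, foxtrot, alpha, golf, alpha, india, delta]
i=0: L=charlie, R=echo=BASE -> take LEFT -> charlie
i=1: L=bravo, R=foxtrot=BASE -> take LEFT -> bravo
i=2: L=india, R=alpha=BASE -> take LEFT -> india
i=3: L=alpha, R=golf=BASE -> take LEFT -> alpha
i=4: L=alpha R=alpha -> agree -> alpha
i=5: L=golf=BASE, R=india -> take RIGHT -> india
i=6: BASE=echo L=india R=delta all differ -> CONFLICT
Index 0 -> charlie

Answer: charlie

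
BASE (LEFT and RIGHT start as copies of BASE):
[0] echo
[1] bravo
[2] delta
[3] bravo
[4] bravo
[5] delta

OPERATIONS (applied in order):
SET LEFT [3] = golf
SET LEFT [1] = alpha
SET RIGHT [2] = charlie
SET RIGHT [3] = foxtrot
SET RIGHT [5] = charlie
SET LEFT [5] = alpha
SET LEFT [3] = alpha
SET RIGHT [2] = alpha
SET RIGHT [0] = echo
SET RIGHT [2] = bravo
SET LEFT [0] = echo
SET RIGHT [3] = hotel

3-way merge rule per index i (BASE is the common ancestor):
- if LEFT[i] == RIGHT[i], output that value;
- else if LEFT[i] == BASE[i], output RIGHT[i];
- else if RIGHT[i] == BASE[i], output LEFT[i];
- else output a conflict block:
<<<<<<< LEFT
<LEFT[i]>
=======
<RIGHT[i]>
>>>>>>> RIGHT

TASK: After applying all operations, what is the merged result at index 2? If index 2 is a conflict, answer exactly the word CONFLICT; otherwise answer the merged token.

Final LEFT:  [echo, alpha, delta, alpha, bravo, alpha]
Final RIGHT: [echo, bravo, bravo, hotel, bravo, charlie]
i=0: L=echo R=echo -> agree -> echo
i=1: L=alpha, R=bravo=BASE -> take LEFT -> alpha
i=2: L=delta=BASE, R=bravo -> take RIGHT -> bravo
i=3: BASE=bravo L=alpha R=hotel all differ -> CONFLICT
i=4: L=bravo R=bravo -> agree -> bravo
i=5: BASE=delta L=alpha R=charlie all differ -> CONFLICT
Index 2 -> bravo

Answer: bravo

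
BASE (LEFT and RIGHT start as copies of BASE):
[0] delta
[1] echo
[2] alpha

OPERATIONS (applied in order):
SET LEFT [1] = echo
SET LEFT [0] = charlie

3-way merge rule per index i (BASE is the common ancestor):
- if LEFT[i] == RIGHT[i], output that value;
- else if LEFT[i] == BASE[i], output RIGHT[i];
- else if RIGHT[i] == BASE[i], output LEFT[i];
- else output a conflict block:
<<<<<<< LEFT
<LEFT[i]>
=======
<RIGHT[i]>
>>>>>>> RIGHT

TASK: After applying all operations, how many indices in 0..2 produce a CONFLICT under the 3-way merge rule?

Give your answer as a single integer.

Final LEFT:  [charlie, echo, alpha]
Final RIGHT: [delta, echo, alpha]
i=0: L=charlie, R=delta=BASE -> take LEFT -> charlie
i=1: L=echo R=echo -> agree -> echo
i=2: L=alpha R=alpha -> agree -> alpha
Conflict count: 0

Answer: 0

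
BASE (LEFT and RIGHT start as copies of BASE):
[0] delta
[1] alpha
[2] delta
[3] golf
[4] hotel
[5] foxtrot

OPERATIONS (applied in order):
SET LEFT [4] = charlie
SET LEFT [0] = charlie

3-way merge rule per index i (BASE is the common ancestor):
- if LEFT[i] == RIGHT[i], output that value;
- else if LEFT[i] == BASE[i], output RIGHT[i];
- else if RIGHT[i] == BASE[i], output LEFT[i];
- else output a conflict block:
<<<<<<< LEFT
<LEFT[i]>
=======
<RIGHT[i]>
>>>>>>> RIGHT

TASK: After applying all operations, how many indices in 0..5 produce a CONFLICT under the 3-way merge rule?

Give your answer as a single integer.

Answer: 0

Derivation:
Final LEFT:  [charlie, alpha, delta, golf, charlie, foxtrot]
Final RIGHT: [delta, alpha, delta, golf, hotel, foxtrot]
i=0: L=charlie, R=delta=BASE -> take LEFT -> charlie
i=1: L=alpha R=alpha -> agree -> alpha
i=2: L=delta R=delta -> agree -> delta
i=3: L=golf R=golf -> agree -> golf
i=4: L=charlie, R=hotel=BASE -> take LEFT -> charlie
i=5: L=foxtrot R=foxtrot -> agree -> foxtrot
Conflict count: 0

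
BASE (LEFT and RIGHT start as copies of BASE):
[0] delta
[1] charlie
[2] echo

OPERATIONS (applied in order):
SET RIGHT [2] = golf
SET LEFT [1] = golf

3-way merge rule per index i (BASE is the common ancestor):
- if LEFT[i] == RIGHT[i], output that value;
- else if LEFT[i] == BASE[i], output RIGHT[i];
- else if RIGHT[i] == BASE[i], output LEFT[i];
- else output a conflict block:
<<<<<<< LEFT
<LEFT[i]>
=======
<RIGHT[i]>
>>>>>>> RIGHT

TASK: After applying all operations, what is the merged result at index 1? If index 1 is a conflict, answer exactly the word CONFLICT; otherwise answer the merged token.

Final LEFT:  [delta, golf, echo]
Final RIGHT: [delta, charlie, golf]
i=0: L=delta R=delta -> agree -> delta
i=1: L=golf, R=charlie=BASE -> take LEFT -> golf
i=2: L=echo=BASE, R=golf -> take RIGHT -> golf
Index 1 -> golf

Answer: golf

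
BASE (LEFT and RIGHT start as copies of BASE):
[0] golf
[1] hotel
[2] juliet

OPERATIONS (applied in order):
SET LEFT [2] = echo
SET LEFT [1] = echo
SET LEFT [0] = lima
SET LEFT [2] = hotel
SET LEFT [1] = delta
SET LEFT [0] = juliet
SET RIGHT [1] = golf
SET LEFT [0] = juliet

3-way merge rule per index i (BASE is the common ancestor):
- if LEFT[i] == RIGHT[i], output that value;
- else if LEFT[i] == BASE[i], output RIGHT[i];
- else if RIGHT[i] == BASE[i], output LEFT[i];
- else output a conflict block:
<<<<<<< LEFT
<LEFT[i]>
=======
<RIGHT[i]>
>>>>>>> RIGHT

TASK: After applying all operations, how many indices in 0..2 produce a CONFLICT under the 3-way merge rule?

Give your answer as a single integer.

Answer: 1

Derivation:
Final LEFT:  [juliet, delta, hotel]
Final RIGHT: [golf, golf, juliet]
i=0: L=juliet, R=golf=BASE -> take LEFT -> juliet
i=1: BASE=hotel L=delta R=golf all differ -> CONFLICT
i=2: L=hotel, R=juliet=BASE -> take LEFT -> hotel
Conflict count: 1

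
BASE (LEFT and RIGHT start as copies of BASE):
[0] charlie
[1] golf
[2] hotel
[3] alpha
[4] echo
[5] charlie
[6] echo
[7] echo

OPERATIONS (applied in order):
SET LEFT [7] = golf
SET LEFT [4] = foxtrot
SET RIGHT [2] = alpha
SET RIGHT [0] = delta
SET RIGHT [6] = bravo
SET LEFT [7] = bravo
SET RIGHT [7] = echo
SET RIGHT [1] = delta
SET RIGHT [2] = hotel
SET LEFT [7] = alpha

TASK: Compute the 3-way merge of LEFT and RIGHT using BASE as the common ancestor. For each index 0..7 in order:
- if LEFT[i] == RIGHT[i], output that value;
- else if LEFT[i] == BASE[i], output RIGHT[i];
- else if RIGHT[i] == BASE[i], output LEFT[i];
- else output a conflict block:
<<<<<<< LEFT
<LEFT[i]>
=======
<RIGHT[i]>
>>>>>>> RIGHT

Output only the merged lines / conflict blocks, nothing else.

Final LEFT:  [charlie, golf, hotel, alpha, foxtrot, charlie, echo, alpha]
Final RIGHT: [delta, delta, hotel, alpha, echo, charlie, bravo, echo]
i=0: L=charlie=BASE, R=delta -> take RIGHT -> delta
i=1: L=golf=BASE, R=delta -> take RIGHT -> delta
i=2: L=hotel R=hotel -> agree -> hotel
i=3: L=alpha R=alpha -> agree -> alpha
i=4: L=foxtrot, R=echo=BASE -> take LEFT -> foxtrot
i=5: L=charlie R=charlie -> agree -> charlie
i=6: L=echo=BASE, R=bravo -> take RIGHT -> bravo
i=7: L=alpha, R=echo=BASE -> take LEFT -> alpha

Answer: delta
delta
hotel
alpha
foxtrot
charlie
bravo
alpha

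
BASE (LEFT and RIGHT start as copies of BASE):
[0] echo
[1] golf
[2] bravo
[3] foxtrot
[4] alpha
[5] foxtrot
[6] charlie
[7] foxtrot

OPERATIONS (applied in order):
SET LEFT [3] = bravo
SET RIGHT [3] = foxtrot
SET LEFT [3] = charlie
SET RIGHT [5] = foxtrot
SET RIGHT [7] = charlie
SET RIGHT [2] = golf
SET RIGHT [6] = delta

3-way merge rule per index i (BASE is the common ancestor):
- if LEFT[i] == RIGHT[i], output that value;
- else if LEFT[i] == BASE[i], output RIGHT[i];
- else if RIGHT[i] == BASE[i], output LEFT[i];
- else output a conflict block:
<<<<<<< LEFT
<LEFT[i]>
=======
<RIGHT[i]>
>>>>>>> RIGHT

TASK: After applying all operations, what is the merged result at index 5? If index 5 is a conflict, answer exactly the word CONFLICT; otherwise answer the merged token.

Answer: foxtrot

Derivation:
Final LEFT:  [echo, golf, bravo, charlie, alpha, foxtrot, charlie, foxtrot]
Final RIGHT: [echo, golf, golf, foxtrot, alpha, foxtrot, delta, charlie]
i=0: L=echo R=echo -> agree -> echo
i=1: L=golf R=golf -> agree -> golf
i=2: L=bravo=BASE, R=golf -> take RIGHT -> golf
i=3: L=charlie, R=foxtrot=BASE -> take LEFT -> charlie
i=4: L=alpha R=alpha -> agree -> alpha
i=5: L=foxtrot R=foxtrot -> agree -> foxtrot
i=6: L=charlie=BASE, R=delta -> take RIGHT -> delta
i=7: L=foxtrot=BASE, R=charlie -> take RIGHT -> charlie
Index 5 -> foxtrot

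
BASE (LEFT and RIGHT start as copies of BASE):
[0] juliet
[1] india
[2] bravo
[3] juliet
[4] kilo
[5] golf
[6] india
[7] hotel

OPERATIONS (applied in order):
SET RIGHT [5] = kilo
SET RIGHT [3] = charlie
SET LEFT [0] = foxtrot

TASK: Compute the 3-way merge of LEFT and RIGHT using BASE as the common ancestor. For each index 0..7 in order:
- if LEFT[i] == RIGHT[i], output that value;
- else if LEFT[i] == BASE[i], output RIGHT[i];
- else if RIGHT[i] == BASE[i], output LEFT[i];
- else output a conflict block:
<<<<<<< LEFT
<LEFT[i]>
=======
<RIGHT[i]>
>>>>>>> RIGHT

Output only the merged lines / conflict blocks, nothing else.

Answer: foxtrot
india
bravo
charlie
kilo
kilo
india
hotel

Derivation:
Final LEFT:  [foxtrot, india, bravo, juliet, kilo, golf, india, hotel]
Final RIGHT: [juliet, india, bravo, charlie, kilo, kilo, india, hotel]
i=0: L=foxtrot, R=juliet=BASE -> take LEFT -> foxtrot
i=1: L=india R=india -> agree -> india
i=2: L=bravo R=bravo -> agree -> bravo
i=3: L=juliet=BASE, R=charlie -> take RIGHT -> charlie
i=4: L=kilo R=kilo -> agree -> kilo
i=5: L=golf=BASE, R=kilo -> take RIGHT -> kilo
i=6: L=india R=india -> agree -> india
i=7: L=hotel R=hotel -> agree -> hotel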